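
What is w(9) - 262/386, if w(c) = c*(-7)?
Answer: -12290/193 ≈ -63.679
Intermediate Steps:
w(c) = -7*c
w(9) - 262/386 = -7*9 - 262/386 = -63 - 262*1/386 = -63 - 131/193 = -12290/193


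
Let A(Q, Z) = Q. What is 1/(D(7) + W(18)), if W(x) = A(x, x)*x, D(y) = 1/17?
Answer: 17/5509 ≈ 0.0030859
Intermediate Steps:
D(y) = 1/17
W(x) = x² (W(x) = x*x = x²)
1/(D(7) + W(18)) = 1/(1/17 + 18²) = 1/(1/17 + 324) = 1/(5509/17) = 17/5509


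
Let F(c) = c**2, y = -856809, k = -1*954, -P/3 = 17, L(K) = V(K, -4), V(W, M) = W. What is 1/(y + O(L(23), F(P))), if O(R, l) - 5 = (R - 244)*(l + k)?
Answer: -1/1220791 ≈ -8.1914e-7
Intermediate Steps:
L(K) = K
P = -51 (P = -3*17 = -51)
k = -954
O(R, l) = 5 + (-954 + l)*(-244 + R) (O(R, l) = 5 + (R - 244)*(l - 954) = 5 + (-244 + R)*(-954 + l) = 5 + (-954 + l)*(-244 + R))
1/(y + O(L(23), F(P))) = 1/(-856809 + (232781 - 954*23 - 244*(-51)**2 + 23*(-51)**2)) = 1/(-856809 + (232781 - 21942 - 244*2601 + 23*2601)) = 1/(-856809 + (232781 - 21942 - 634644 + 59823)) = 1/(-856809 - 363982) = 1/(-1220791) = -1/1220791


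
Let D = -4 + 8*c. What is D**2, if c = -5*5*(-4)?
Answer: 633616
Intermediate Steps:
c = 100 (c = -25*(-4) = 100)
D = 796 (D = -4 + 8*100 = -4 + 800 = 796)
D**2 = 796**2 = 633616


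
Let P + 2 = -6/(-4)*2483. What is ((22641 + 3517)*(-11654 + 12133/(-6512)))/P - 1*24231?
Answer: -116947814069/1101860 ≈ -1.0614e+5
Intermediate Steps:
P = 7445/2 (P = -2 - 6/(-4)*2483 = -2 - 6*(-¼)*2483 = -2 + (3/2)*2483 = -2 + 7449/2 = 7445/2 ≈ 3722.5)
((22641 + 3517)*(-11654 + 12133/(-6512)))/P - 1*24231 = ((22641 + 3517)*(-11654 + 12133/(-6512)))/(7445/2) - 1*24231 = (26158*(-11654 + 12133*(-1/6512)))*(2/7445) - 24231 = (26158*(-11654 - 1103/592))*(2/7445) - 24231 = (26158*(-6900271/592))*(2/7445) - 24231 = -90248644409/296*2/7445 - 24231 = -90248644409/1101860 - 24231 = -116947814069/1101860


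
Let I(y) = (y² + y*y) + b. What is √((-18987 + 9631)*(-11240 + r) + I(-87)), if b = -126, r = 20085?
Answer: 2*I*√20684702 ≈ 9096.1*I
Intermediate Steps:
I(y) = -126 + 2*y² (I(y) = (y² + y*y) - 126 = (y² + y²) - 126 = 2*y² - 126 = -126 + 2*y²)
√((-18987 + 9631)*(-11240 + r) + I(-87)) = √((-18987 + 9631)*(-11240 + 20085) + (-126 + 2*(-87)²)) = √(-9356*8845 + (-126 + 2*7569)) = √(-82753820 + (-126 + 15138)) = √(-82753820 + 15012) = √(-82738808) = 2*I*√20684702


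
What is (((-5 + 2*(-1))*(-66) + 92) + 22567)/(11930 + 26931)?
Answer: 23121/38861 ≈ 0.59497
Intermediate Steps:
(((-5 + 2*(-1))*(-66) + 92) + 22567)/(11930 + 26931) = (((-5 - 2)*(-66) + 92) + 22567)/38861 = ((-7*(-66) + 92) + 22567)*(1/38861) = ((462 + 92) + 22567)*(1/38861) = (554 + 22567)*(1/38861) = 23121*(1/38861) = 23121/38861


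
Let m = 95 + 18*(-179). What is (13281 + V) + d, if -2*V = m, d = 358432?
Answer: 746553/2 ≈ 3.7328e+5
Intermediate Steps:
m = -3127 (m = 95 - 3222 = -3127)
V = 3127/2 (V = -1/2*(-3127) = 3127/2 ≈ 1563.5)
(13281 + V) + d = (13281 + 3127/2) + 358432 = 29689/2 + 358432 = 746553/2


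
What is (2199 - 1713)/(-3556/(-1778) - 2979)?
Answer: -486/2977 ≈ -0.16325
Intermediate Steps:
(2199 - 1713)/(-3556/(-1778) - 2979) = 486/(-3556*(-1/1778) - 2979) = 486/(2 - 2979) = 486/(-2977) = 486*(-1/2977) = -486/2977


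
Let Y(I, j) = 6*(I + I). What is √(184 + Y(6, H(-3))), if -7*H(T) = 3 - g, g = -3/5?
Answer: 16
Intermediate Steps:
g = -⅗ (g = -3*⅕ = -⅗ ≈ -0.60000)
H(T) = -18/35 (H(T) = -(3 - 1*(-⅗))/7 = -(3 + ⅗)/7 = -⅐*18/5 = -18/35)
Y(I, j) = 12*I (Y(I, j) = 6*(2*I) = 12*I)
√(184 + Y(6, H(-3))) = √(184 + 12*6) = √(184 + 72) = √256 = 16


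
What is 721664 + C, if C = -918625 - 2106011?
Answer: -2302972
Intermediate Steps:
C = -3024636
721664 + C = 721664 - 3024636 = -2302972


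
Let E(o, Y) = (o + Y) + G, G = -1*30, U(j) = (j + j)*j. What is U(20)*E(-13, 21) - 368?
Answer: -17968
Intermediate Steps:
U(j) = 2*j**2 (U(j) = (2*j)*j = 2*j**2)
G = -30
E(o, Y) = -30 + Y + o (E(o, Y) = (o + Y) - 30 = (Y + o) - 30 = -30 + Y + o)
U(20)*E(-13, 21) - 368 = (2*20**2)*(-30 + 21 - 13) - 368 = (2*400)*(-22) - 368 = 800*(-22) - 368 = -17600 - 368 = -17968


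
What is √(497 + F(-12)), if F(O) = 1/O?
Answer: √17889/6 ≈ 22.292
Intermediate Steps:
√(497 + F(-12)) = √(497 + 1/(-12)) = √(497 - 1/12) = √(5963/12) = √17889/6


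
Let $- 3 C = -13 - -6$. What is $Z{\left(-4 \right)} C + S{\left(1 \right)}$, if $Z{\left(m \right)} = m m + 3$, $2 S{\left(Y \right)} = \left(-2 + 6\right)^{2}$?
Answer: $\frac{157}{3} \approx 52.333$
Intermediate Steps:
$S{\left(Y \right)} = 8$ ($S{\left(Y \right)} = \frac{\left(-2 + 6\right)^{2}}{2} = \frac{4^{2}}{2} = \frac{1}{2} \cdot 16 = 8$)
$C = \frac{7}{3}$ ($C = - \frac{-13 - -6}{3} = - \frac{-13 + 6}{3} = \left(- \frac{1}{3}\right) \left(-7\right) = \frac{7}{3} \approx 2.3333$)
$Z{\left(m \right)} = 3 + m^{2}$ ($Z{\left(m \right)} = m^{2} + 3 = 3 + m^{2}$)
$Z{\left(-4 \right)} C + S{\left(1 \right)} = \left(3 + \left(-4\right)^{2}\right) \frac{7}{3} + 8 = \left(3 + 16\right) \frac{7}{3} + 8 = 19 \cdot \frac{7}{3} + 8 = \frac{133}{3} + 8 = \frac{157}{3}$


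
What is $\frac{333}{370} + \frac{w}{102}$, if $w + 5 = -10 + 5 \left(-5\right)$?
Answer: $\frac{259}{510} \approx 0.50784$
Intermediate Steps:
$w = -40$ ($w = -5 + \left(-10 + 5 \left(-5\right)\right) = -5 - 35 = -40$)
$\frac{333}{370} + \frac{w}{102} = \frac{333}{370} - \frac{40}{102} = 333 \cdot \frac{1}{370} - \frac{20}{51} = \frac{9}{10} - \frac{20}{51} = \frac{259}{510}$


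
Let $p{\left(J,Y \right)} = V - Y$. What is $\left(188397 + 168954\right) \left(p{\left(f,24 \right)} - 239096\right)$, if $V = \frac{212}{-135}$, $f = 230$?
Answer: $- \frac{3845264953204}{45} \approx -8.545 \cdot 10^{10}$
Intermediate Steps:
$V = - \frac{212}{135}$ ($V = 212 \left(- \frac{1}{135}\right) = - \frac{212}{135} \approx -1.5704$)
$p{\left(J,Y \right)} = - \frac{212}{135} - Y$
$\left(188397 + 168954\right) \left(p{\left(f,24 \right)} - 239096\right) = \left(188397 + 168954\right) \left(\left(- \frac{212}{135} - 24\right) - 239096\right) = 357351 \left(\left(- \frac{212}{135} - 24\right) - 239096\right) = 357351 \left(- \frac{3452}{135} - 239096\right) = 357351 \left(- \frac{32281412}{135}\right) = - \frac{3845264953204}{45}$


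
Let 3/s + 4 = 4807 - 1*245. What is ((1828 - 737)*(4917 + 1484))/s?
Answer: 31830751978/3 ≈ 1.0610e+10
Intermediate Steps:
s = 3/4558 (s = 3/(-4 + (4807 - 1*245)) = 3/(-4 + (4807 - 245)) = 3/(-4 + 4562) = 3/4558 ≈ 0.00065818)
((1828 - 737)*(4917 + 1484))/s = ((1828 - 737)*(4917 + 1484))/(3/4558) = (1091*6401)*(4558/3) = 6983491*(4558/3) = 31830751978/3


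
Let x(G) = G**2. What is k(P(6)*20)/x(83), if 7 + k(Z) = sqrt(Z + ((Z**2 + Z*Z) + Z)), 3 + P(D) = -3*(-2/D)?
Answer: -7/6889 + 4*sqrt(195)/6889 ≈ 0.0070920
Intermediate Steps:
P(D) = -3 + 6/D (P(D) = -3 - 3*(-2/D) = -3 - (-6)/D = -3 + 6/D)
k(Z) = -7 + sqrt(2*Z + 2*Z**2) (k(Z) = -7 + sqrt(Z + ((Z**2 + Z*Z) + Z)) = -7 + sqrt(Z + ((Z**2 + Z**2) + Z)) = -7 + sqrt(Z + (2*Z**2 + Z)) = -7 + sqrt(Z + (Z + 2*Z**2)) = -7 + sqrt(2*Z + 2*Z**2))
k(P(6)*20)/x(83) = (-7 + sqrt(2)*sqrt(((-3 + 6/6)*20)*(1 + (-3 + 6/6)*20)))/(83**2) = (-7 + sqrt(2)*sqrt(((-3 + 6*(1/6))*20)*(1 + (-3 + 6*(1/6))*20)))/6889 = (-7 + sqrt(2)*sqrt(((-3 + 1)*20)*(1 + (-3 + 1)*20)))*(1/6889) = (-7 + sqrt(2)*sqrt((-2*20)*(1 - 2*20)))*(1/6889) = (-7 + sqrt(2)*sqrt(-40*(1 - 40)))*(1/6889) = (-7 + sqrt(2)*sqrt(-40*(-39)))*(1/6889) = (-7 + sqrt(2)*sqrt(1560))*(1/6889) = (-7 + sqrt(2)*(2*sqrt(390)))*(1/6889) = (-7 + 4*sqrt(195))*(1/6889) = -7/6889 + 4*sqrt(195)/6889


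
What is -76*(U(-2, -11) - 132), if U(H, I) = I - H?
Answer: 10716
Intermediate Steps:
-76*(U(-2, -11) - 132) = -76*((-11 - 1*(-2)) - 132) = -76*((-11 + 2) - 132) = -76*(-9 - 132) = -76*(-141) = 10716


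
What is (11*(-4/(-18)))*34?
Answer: 748/9 ≈ 83.111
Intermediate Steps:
(11*(-4/(-18)))*34 = (11*(-4*(-1/18)))*34 = (11*(2/9))*34 = (22/9)*34 = 748/9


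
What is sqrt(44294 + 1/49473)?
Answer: sqrt(12045889775311)/16491 ≈ 210.46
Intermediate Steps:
sqrt(44294 + 1/49473) = sqrt(2191357063/49473) = sqrt(12045889775311)/16491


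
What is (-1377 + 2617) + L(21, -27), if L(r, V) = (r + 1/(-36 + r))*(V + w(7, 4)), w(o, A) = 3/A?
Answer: 1381/2 ≈ 690.50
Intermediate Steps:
L(r, V) = (¾ + V)*(r + 1/(-36 + r)) (L(r, V) = (r + 1/(-36 + r))*(V + 3/4) = (r + 1/(-36 + r))*(V + 3*(¼)) = (r + 1/(-36 + r))*(V + ¾) = (r + 1/(-36 + r))*(¾ + V) = (¾ + V)*(r + 1/(-36 + r)))
(-1377 + 2617) + L(21, -27) = (-1377 + 2617) + (¾ - 27 - 27*21 + (¾)*21² - 27*21² - 36*(-27)*21)/(-36 + 21) = 1240 + (¾ - 27 - 567 + (¾)*441 - 27*441 + 20412)/(-15) = 1240 - (¾ - 27 - 567 + 1323/4 - 11907 + 20412)/15 = 1240 - 1/15*16485/2 = 1240 - 1099/2 = 1381/2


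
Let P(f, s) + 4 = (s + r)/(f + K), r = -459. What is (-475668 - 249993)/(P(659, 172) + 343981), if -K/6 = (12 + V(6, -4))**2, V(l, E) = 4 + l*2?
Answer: -2935298745/1391387252 ≈ -2.1096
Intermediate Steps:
V(l, E) = 4 + 2*l
K = -4704 (K = -6*(12 + (4 + 2*6))**2 = -6*(12 + (4 + 12))**2 = -6*(12 + 16)**2 = -6*28**2 = -6*784 = -4704)
P(f, s) = -4 + (-459 + s)/(-4704 + f) (P(f, s) = -4 + (s - 459)/(f - 4704) = -4 + (-459 + s)/(-4704 + f))
(-475668 - 249993)/(P(659, 172) + 343981) = (-475668 - 249993)/((18357 + 172 - 4*659)/(-4704 + 659) + 343981) = -725661/((18357 + 172 - 2636)/(-4045) + 343981) = -725661/(-1/4045*15893 + 343981) = -725661/(-15893/4045 + 343981) = -725661/1391387252/4045 = -725661*4045/1391387252 = -2935298745/1391387252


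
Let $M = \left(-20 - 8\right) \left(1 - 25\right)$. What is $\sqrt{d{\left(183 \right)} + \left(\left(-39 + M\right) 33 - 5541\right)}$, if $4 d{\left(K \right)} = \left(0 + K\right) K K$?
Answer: $\frac{\sqrt{6189879}}{2} \approx 1244.0$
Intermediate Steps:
$d{\left(K \right)} = \frac{K^{3}}{4}$ ($d{\left(K \right)} = \frac{\left(0 + K\right) K K}{4} = \frac{K K^{2}}{4} = \frac{K^{3}}{4}$)
$M = 672$ ($M = \left(-28\right) \left(-24\right) = 672$)
$\sqrt{d{\left(183 \right)} + \left(\left(-39 + M\right) 33 - 5541\right)} = \sqrt{\frac{183^{3}}{4} - \left(5541 - \left(-39 + 672\right) 33\right)} = \sqrt{\frac{1}{4} \cdot 6128487 + \left(633 \cdot 33 - 5541\right)} = \sqrt{\frac{6128487}{4} + \left(20889 - 5541\right)} = \sqrt{\frac{6128487}{4} + 15348} = \sqrt{\frac{6189879}{4}} = \frac{\sqrt{6189879}}{2}$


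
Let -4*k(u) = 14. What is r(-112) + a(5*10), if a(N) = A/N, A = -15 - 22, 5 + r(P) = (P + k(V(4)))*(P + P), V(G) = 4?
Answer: 1293313/50 ≈ 25866.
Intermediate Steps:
k(u) = -7/2 (k(u) = -¼*14 = -7/2)
r(P) = -5 + 2*P*(-7/2 + P) (r(P) = -5 + (P - 7/2)*(P + P) = -5 + (-7/2 + P)*(2*P) = -5 + 2*P*(-7/2 + P))
A = -37
a(N) = -37/N
r(-112) + a(5*10) = (-5 - 7*(-112) + 2*(-112)²) - 37/(5*10) = (-5 + 784 + 2*12544) - 37/50 = (-5 + 784 + 25088) - 37*1/50 = 25867 - 37/50 = 1293313/50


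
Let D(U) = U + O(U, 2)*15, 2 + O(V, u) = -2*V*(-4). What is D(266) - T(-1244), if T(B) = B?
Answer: 33400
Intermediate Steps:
O(V, u) = -2 + 8*V (O(V, u) = -2 - 2*V*(-4) = -2 + 8*V)
D(U) = -30 + 121*U (D(U) = U + (-2 + 8*U)*15 = U + (-30 + 120*U) = -30 + 121*U)
D(266) - T(-1244) = (-30 + 121*266) - 1*(-1244) = (-30 + 32186) + 1244 = 32156 + 1244 = 33400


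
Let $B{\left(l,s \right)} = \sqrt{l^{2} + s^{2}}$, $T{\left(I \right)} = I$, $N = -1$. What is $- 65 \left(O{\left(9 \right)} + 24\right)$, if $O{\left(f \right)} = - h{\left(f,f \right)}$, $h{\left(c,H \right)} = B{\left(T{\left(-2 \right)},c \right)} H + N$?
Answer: $-1625 + 585 \sqrt{85} \approx 3768.4$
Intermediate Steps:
$h{\left(c,H \right)} = -1 + H \sqrt{4 + c^{2}}$ ($h{\left(c,H \right)} = \sqrt{\left(-2\right)^{2} + c^{2}} H - 1 = \sqrt{4 + c^{2}} H - 1 = H \sqrt{4 + c^{2}} - 1 = -1 + H \sqrt{4 + c^{2}}$)
$O{\left(f \right)} = 1 - f \sqrt{4 + f^{2}}$ ($O{\left(f \right)} = - (-1 + f \sqrt{4 + f^{2}}) = 1 - f \sqrt{4 + f^{2}}$)
$- 65 \left(O{\left(9 \right)} + 24\right) = - 65 \left(\left(1 - 9 \sqrt{4 + 9^{2}}\right) + 24\right) = - 65 \left(\left(1 - 9 \sqrt{4 + 81}\right) + 24\right) = - 65 \left(\left(1 - 9 \sqrt{85}\right) + 24\right) = - 65 \left(25 - 9 \sqrt{85}\right) = -1625 + 585 \sqrt{85}$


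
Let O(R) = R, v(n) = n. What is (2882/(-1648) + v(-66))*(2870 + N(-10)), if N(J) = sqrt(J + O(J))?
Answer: -80108875/412 - 55825*I*sqrt(5)/412 ≈ -1.9444e+5 - 302.98*I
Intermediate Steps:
N(J) = sqrt(2)*sqrt(J) (N(J) = sqrt(J + J) = sqrt(2*J) = sqrt(2)*sqrt(J))
(2882/(-1648) + v(-66))*(2870 + N(-10)) = (2882/(-1648) - 66)*(2870 + sqrt(2)*sqrt(-10)) = (2882*(-1/1648) - 66)*(2870 + sqrt(2)*(I*sqrt(10))) = (-1441/824 - 66)*(2870 + 2*I*sqrt(5)) = -55825*(2870 + 2*I*sqrt(5))/824 = -80108875/412 - 55825*I*sqrt(5)/412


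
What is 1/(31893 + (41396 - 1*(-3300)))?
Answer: 1/76589 ≈ 1.3057e-5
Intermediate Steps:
1/(31893 + (41396 - 1*(-3300))) = 1/(31893 + (41396 + 3300)) = 1/(31893 + 44696) = 1/76589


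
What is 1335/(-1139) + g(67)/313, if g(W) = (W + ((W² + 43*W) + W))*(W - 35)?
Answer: 273087937/356507 ≈ 766.01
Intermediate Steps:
g(W) = (-35 + W)*(W² + 45*W) (g(W) = (W + (W² + 44*W))*(-35 + W) = (W² + 45*W)*(-35 + W) = (-35 + W)*(W² + 45*W))
1335/(-1139) + g(67)/313 = 1335/(-1139) + (67*(-1575 + 67² + 10*67))/313 = 1335*(-1/1139) + (67*(-1575 + 4489 + 670))*(1/313) = -1335/1139 + (67*3584)*(1/313) = -1335/1139 + 240128*(1/313) = -1335/1139 + 240128/313 = 273087937/356507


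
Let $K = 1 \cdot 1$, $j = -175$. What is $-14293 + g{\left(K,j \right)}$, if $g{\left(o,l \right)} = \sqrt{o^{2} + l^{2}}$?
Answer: $-14293 + \sqrt{30626} \approx -14118.0$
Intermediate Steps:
$K = 1$
$g{\left(o,l \right)} = \sqrt{l^{2} + o^{2}}$
$-14293 + g{\left(K,j \right)} = -14293 + \sqrt{\left(-175\right)^{2} + 1^{2}} = -14293 + \sqrt{30625 + 1} = -14293 + \sqrt{30626}$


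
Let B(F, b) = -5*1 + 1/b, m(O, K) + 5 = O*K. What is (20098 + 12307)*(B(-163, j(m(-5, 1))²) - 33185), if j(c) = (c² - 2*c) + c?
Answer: -2602763112519/2420 ≈ -1.0755e+9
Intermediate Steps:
m(O, K) = -5 + K*O (m(O, K) = -5 + O*K = -5 + K*O)
j(c) = c² - c
B(F, b) = -5 + 1/b
(20098 + 12307)*(B(-163, j(m(-5, 1))²) - 33185) = (20098 + 12307)*((-5 + 1/(((-5 + 1*(-5))*(-1 + (-5 + 1*(-5))))²)) - 33185) = 32405*((-5 + 1/(((-5 - 5)*(-1 + (-5 - 5)))²)) - 33185) = 32405*((-5 + 1/((-10*(-1 - 10))²)) - 33185) = 32405*((-5 + 1/((-10*(-11))²)) - 33185) = 32405*((-5 + 1/(110²)) - 33185) = 32405*((-5 + 1/12100) - 33185) = 32405*(-60499/12100 - 33185) = 32405*(-401598999/12100) = -2602763112519/2420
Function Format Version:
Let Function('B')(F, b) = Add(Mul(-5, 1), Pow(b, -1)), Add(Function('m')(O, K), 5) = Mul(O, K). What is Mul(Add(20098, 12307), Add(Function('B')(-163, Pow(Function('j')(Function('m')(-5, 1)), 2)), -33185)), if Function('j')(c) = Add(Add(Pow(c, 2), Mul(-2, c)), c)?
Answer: Rational(-2602763112519, 2420) ≈ -1.0755e+9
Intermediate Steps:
Function('m')(O, K) = Add(-5, Mul(K, O)) (Function('m')(O, K) = Add(-5, Mul(O, K)) = Add(-5, Mul(K, O)))
Function('j')(c) = Add(Pow(c, 2), Mul(-1, c))
Function('B')(F, b) = Add(-5, Pow(b, -1))
Mul(Add(20098, 12307), Add(Function('B')(-163, Pow(Function('j')(Function('m')(-5, 1)), 2)), -33185)) = Mul(Add(20098, 12307), Add(Add(-5, Pow(Pow(Mul(Add(-5, Mul(1, -5)), Add(-1, Add(-5, Mul(1, -5)))), 2), -1)), -33185)) = Mul(32405, Add(Add(-5, Pow(Pow(Mul(Add(-5, -5), Add(-1, Add(-5, -5))), 2), -1)), -33185)) = Mul(32405, Add(Add(-5, Pow(Pow(Mul(-10, Add(-1, -10)), 2), -1)), -33185)) = Mul(32405, Add(Add(-5, Pow(Pow(Mul(-10, -11), 2), -1)), -33185)) = Mul(32405, Add(Add(-5, Pow(Pow(110, 2), -1)), -33185)) = Mul(32405, Add(Add(-5, Pow(12100, -1)), -33185)) = Mul(32405, Add(Add(-5, Rational(1, 12100)), -33185)) = Mul(32405, Add(Rational(-60499, 12100), -33185)) = Mul(32405, Rational(-401598999, 12100)) = Rational(-2602763112519, 2420)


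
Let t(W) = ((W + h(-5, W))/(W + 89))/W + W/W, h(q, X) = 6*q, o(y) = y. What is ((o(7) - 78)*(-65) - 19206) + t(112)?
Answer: -164224999/11256 ≈ -14590.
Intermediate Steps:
t(W) = 1 + (-30 + W)/(W*(89 + W)) (t(W) = ((W + 6*(-5))/(W + 89))/W + W/W = ((W - 30)/(89 + W))/W + 1 = ((-30 + W)/(89 + W))/W + 1 = (-30 + W)/(W*(89 + W)) + 1 = 1 + (-30 + W)/(W*(89 + W)))
((o(7) - 78)*(-65) - 19206) + t(112) = ((7 - 78)*(-65) - 19206) + (-30 + 112**2 + 90*112)/(112*(89 + 112)) = (-71*(-65) - 19206) + (1/112)*(-30 + 12544 + 10080)/201 = (4615 - 19206) + (1/112)*(1/201)*22594 = -14591 + 11297/11256 = -164224999/11256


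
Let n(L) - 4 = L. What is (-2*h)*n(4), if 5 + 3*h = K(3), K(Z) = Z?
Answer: 32/3 ≈ 10.667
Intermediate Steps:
n(L) = 4 + L
h = -⅔ (h = -5/3 + (⅓)*3 = -5/3 + 1 = -⅔ ≈ -0.66667)
(-2*h)*n(4) = (-2*(-⅔))*(4 + 4) = (4/3)*8 = 32/3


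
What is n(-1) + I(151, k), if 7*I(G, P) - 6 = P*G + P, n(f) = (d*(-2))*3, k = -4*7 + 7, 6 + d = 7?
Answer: -3228/7 ≈ -461.14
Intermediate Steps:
d = 1 (d = -6 + 7 = 1)
k = -21 (k = -28 + 7 = -21)
n(f) = -6 (n(f) = (1*(-2))*3 = -2*3 = -6)
I(G, P) = 6/7 + P/7 + G*P/7 (I(G, P) = 6/7 + (P*G + P)/7 = 6/7 + (G*P + P)/7 = 6/7 + (P + G*P)/7 = 6/7 + (P/7 + G*P/7) = 6/7 + P/7 + G*P/7)
n(-1) + I(151, k) = -6 + (6/7 + (1/7)*(-21) + (1/7)*151*(-21)) = -6 + (6/7 - 3 - 453) = -6 - 3186/7 = -3228/7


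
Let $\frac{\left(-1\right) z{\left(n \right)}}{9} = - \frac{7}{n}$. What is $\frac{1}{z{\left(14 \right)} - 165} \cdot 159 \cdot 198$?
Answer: $- \frac{20988}{107} \approx -196.15$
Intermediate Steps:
$z{\left(n \right)} = \frac{63}{n}$ ($z{\left(n \right)} = - 9 \left(- \frac{7}{n}\right) = \frac{63}{n}$)
$\frac{1}{z{\left(14 \right)} - 165} \cdot 159 \cdot 198 = \frac{1}{\frac{63}{14} - 165} \cdot 159 \cdot 198 = \frac{1}{63 \cdot \frac{1}{14} - 165} \cdot 159 \cdot 198 = \frac{1}{\frac{9}{2} - 165} \cdot 159 \cdot 198 = \frac{1}{- \frac{321}{2}} \cdot 159 \cdot 198 = \left(- \frac{2}{321}\right) 159 \cdot 198 = \left(- \frac{106}{107}\right) 198 = - \frac{20988}{107}$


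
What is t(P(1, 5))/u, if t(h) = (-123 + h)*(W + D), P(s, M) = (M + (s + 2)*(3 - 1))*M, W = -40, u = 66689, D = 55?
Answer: -1020/66689 ≈ -0.015295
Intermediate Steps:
P(s, M) = M*(4 + M + 2*s) (P(s, M) = (M + (2 + s)*2)*M = (M + (4 + 2*s))*M = (4 + M + 2*s)*M = M*(4 + M + 2*s))
t(h) = -1845 + 15*h (t(h) = (-123 + h)*(-40 + 55) = (-123 + h)*15 = -1845 + 15*h)
t(P(1, 5))/u = (-1845 + 15*(5*(4 + 5 + 2*1)))/66689 = (-1845 + 15*(5*(4 + 5 + 2)))*(1/66689) = (-1845 + 15*(5*11))*(1/66689) = (-1845 + 15*55)*(1/66689) = (-1845 + 825)*(1/66689) = -1020*1/66689 = -1020/66689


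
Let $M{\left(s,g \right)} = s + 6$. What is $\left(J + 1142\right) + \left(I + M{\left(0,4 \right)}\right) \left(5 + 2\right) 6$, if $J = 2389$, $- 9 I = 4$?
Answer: $\frac{11293}{3} \approx 3764.3$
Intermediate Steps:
$I = - \frac{4}{9}$ ($I = \left(- \frac{1}{9}\right) 4 = - \frac{4}{9} \approx -0.44444$)
$M{\left(s,g \right)} = 6 + s$
$\left(J + 1142\right) + \left(I + M{\left(0,4 \right)}\right) \left(5 + 2\right) 6 = \left(2389 + 1142\right) + \left(- \frac{4}{9} + \left(6 + 0\right)\right) \left(5 + 2\right) 6 = 3531 + \left(- \frac{4}{9} + 6\right) 7 \cdot 6 = 3531 + \frac{50}{9} \cdot 42 = 3531 + \frac{700}{3} = \frac{11293}{3}$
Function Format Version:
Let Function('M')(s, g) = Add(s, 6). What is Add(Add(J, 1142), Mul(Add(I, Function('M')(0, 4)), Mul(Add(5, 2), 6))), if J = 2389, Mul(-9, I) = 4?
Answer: Rational(11293, 3) ≈ 3764.3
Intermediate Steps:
I = Rational(-4, 9) (I = Mul(Rational(-1, 9), 4) = Rational(-4, 9) ≈ -0.44444)
Function('M')(s, g) = Add(6, s)
Add(Add(J, 1142), Mul(Add(I, Function('M')(0, 4)), Mul(Add(5, 2), 6))) = Add(Add(2389, 1142), Mul(Add(Rational(-4, 9), Add(6, 0)), Mul(Add(5, 2), 6))) = Add(3531, Mul(Add(Rational(-4, 9), 6), Mul(7, 6))) = Add(3531, Mul(Rational(50, 9), 42)) = Add(3531, Rational(700, 3)) = Rational(11293, 3)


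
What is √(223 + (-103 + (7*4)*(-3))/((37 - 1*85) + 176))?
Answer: √56714/16 ≈ 14.884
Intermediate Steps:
√(223 + (-103 + (7*4)*(-3))/((37 - 1*85) + 176)) = √(223 + (-103 + 28*(-3))/((37 - 85) + 176)) = √(223 + (-103 - 84)/(-48 + 176)) = √(223 - 187/128) = √(28357/128) = √56714/16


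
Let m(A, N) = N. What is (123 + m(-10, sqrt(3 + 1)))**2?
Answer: 15625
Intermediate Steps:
(123 + m(-10, sqrt(3 + 1)))**2 = (123 + sqrt(3 + 1))**2 = (123 + sqrt(4))**2 = (123 + 2)**2 = 125**2 = 15625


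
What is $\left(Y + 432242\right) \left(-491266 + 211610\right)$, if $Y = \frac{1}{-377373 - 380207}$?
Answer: $- \frac{22893891226215126}{189395} \approx -1.2088 \cdot 10^{11}$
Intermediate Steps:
$Y = - \frac{1}{757580}$ ($Y = \frac{1}{-757580} = - \frac{1}{757580} \approx -1.32 \cdot 10^{-6}$)
$\left(Y + 432242\right) \left(-491266 + 211610\right) = \left(- \frac{1}{757580} + 432242\right) \left(-491266 + 211610\right) = \frac{327457894359}{757580} \left(-279656\right) = - \frac{22893891226215126}{189395}$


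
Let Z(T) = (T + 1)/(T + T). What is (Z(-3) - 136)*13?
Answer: -5291/3 ≈ -1763.7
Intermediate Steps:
Z(T) = (1 + T)/(2*T) (Z(T) = (1 + T)/((2*T)) = (1 + T)*(1/(2*T)) = (1 + T)/(2*T))
(Z(-3) - 136)*13 = ((1/2)*(1 - 3)/(-3) - 136)*13 = ((1/2)*(-1/3)*(-2) - 136)*13 = (1/3 - 136)*13 = -407/3*13 = -5291/3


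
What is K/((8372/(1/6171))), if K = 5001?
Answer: 1667/17221204 ≈ 9.6799e-5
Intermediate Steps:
K/((8372/(1/6171))) = 5001/((8372/(1/6171))) = 5001/((8372*6171)) = 5001/51663612 = 5001*(1/51663612) = 1667/17221204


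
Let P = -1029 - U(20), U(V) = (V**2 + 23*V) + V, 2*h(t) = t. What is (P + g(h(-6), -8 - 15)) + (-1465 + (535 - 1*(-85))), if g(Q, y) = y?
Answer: -2777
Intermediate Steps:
h(t) = t/2
U(V) = V**2 + 24*V
P = -1909 (P = -1029 - 20*(24 + 20) = -1029 - 20*44 = -1029 - 1*880 = -1029 - 880 = -1909)
(P + g(h(-6), -8 - 15)) + (-1465 + (535 - 1*(-85))) = (-1909 + (-8 - 15)) + (-1465 + (535 - 1*(-85))) = (-1909 - 23) + (-1465 + (535 + 85)) = -1932 + (-1465 + 620) = -1932 - 845 = -2777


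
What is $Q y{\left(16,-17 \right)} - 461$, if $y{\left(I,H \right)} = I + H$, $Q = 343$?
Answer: $-804$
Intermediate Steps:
$y{\left(I,H \right)} = H + I$
$Q y{\left(16,-17 \right)} - 461 = 343 \left(-17 + 16\right) - 461 = 343 \left(-1\right) - 461 = -343 - 461 = -804$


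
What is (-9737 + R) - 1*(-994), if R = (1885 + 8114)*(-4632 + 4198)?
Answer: -4348309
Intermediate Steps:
R = -4339566 (R = 9999*(-434) = -4339566)
(-9737 + R) - 1*(-994) = (-9737 - 4339566) - 1*(-994) = -4349303 + 994 = -4348309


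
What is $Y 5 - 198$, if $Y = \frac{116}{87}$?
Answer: $- \frac{574}{3} \approx -191.33$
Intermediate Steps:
$Y = \frac{4}{3}$ ($Y = 116 \cdot \frac{1}{87} = \frac{4}{3} \approx 1.3333$)
$Y 5 - 198 = \frac{4}{3} \cdot 5 - 198 = \frac{20}{3} - 198 = - \frac{574}{3}$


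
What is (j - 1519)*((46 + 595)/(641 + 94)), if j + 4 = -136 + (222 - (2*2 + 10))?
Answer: -930091/735 ≈ -1265.4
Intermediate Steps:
j = 68 (j = -4 + (-136 + (222 - (2*2 + 10))) = -4 + (-136 + (222 - (4 + 10))) = -4 + (-136 + (222 - 1*14)) = -4 + (-136 + (222 - 14)) = -4 + (-136 + 208) = -4 + 72 = 68)
(j - 1519)*((46 + 595)/(641 + 94)) = (68 - 1519)*((46 + 595)/(641 + 94)) = -930091/735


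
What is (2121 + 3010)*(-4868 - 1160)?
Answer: -30929668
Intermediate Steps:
(2121 + 3010)*(-4868 - 1160) = 5131*(-6028) = -30929668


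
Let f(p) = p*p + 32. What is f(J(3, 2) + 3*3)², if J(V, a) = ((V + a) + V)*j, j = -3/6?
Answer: 3249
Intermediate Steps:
j = -½ (j = -3*⅙ = -½ ≈ -0.50000)
J(V, a) = -V - a/2 (J(V, a) = ((V + a) + V)*(-½) = (a + 2*V)*(-½) = -V - a/2)
f(p) = 32 + p² (f(p) = p² + 32 = 32 + p²)
f(J(3, 2) + 3*3)² = (32 + ((-1*3 - ½*2) + 3*3)²)² = (32 + ((-3 - 1) + 9)²)² = (32 + (-4 + 9)²)² = (32 + 5²)² = (32 + 25)² = 57² = 3249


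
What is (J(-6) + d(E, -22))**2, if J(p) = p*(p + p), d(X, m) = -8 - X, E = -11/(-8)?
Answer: 251001/64 ≈ 3921.9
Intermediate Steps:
E = 11/8 (E = -11*(-1/8) = 11/8 ≈ 1.3750)
J(p) = 2*p**2 (J(p) = p*(2*p) = 2*p**2)
(J(-6) + d(E, -22))**2 = (2*(-6)**2 + (-8 - 1*11/8))**2 = (2*36 + (-8 - 11/8))**2 = (72 - 75/8)**2 = (501/8)**2 = 251001/64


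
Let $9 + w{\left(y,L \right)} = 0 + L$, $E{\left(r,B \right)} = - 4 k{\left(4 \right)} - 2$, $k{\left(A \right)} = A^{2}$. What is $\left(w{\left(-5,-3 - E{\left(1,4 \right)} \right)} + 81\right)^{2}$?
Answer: $18225$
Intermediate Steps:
$E{\left(r,B \right)} = -66$ ($E{\left(r,B \right)} = - 4 \cdot 4^{2} - 2 = \left(-4\right) 16 - 2 = -64 - 2 = -66$)
$w{\left(y,L \right)} = -9 + L$ ($w{\left(y,L \right)} = -9 + \left(0 + L\right) = -9 + L$)
$\left(w{\left(-5,-3 - E{\left(1,4 \right)} \right)} + 81\right)^{2} = \left(\left(-9 - -63\right) + 81\right)^{2} = \left(\left(-9 + \left(-3 + 66\right)\right) + 81\right)^{2} = \left(\left(-9 + 63\right) + 81\right)^{2} = \left(54 + 81\right)^{2} = 135^{2} = 18225$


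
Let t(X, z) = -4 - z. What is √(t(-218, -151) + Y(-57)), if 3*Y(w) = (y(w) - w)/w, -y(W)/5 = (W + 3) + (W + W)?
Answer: 4*√28785/57 ≈ 11.906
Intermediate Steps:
y(W) = -15 - 15*W (y(W) = -5*((W + 3) + (W + W)) = -5*((3 + W) + 2*W) = -5*(3 + 3*W) = -15 - 15*W)
Y(w) = (-15 - 16*w)/(3*w) (Y(w) = (((-15 - 15*w) - w)/w)/3 = ((-15 - 16*w)/w)/3 = (-15 - 16*w)/(3*w))
√(t(-218, -151) + Y(-57)) = √((-4 - 1*(-151)) + (-16/3 - 5/(-57))) = √((-4 + 151) + (-16/3 - 5*(-1/57))) = √(147 + (-16/3 + 5/57)) = √(147 - 299/57) = √(8080/57) = 4*√28785/57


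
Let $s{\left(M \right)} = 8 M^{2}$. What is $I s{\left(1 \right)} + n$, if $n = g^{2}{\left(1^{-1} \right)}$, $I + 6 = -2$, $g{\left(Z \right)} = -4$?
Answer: $-48$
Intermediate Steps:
$I = -8$ ($I = -6 - 2 = -8$)
$n = 16$ ($n = \left(-4\right)^{2} = 16$)
$I s{\left(1 \right)} + n = - 8 \cdot 8 \cdot 1^{2} + 16 = - 8 \cdot 8 \cdot 1 + 16 = \left(-8\right) 8 + 16 = -64 + 16 = -48$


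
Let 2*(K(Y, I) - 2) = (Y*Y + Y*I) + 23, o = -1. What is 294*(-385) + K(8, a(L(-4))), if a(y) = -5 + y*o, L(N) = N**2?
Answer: -226457/2 ≈ -1.1323e+5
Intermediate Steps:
a(y) = -5 - y (a(y) = -5 + y*(-1) = -5 - y)
K(Y, I) = 27/2 + Y**2/2 + I*Y/2 (K(Y, I) = 2 + ((Y*Y + Y*I) + 23)/2 = 2 + ((Y**2 + I*Y) + 23)/2 = 2 + (23 + Y**2 + I*Y)/2 = 2 + (23/2 + Y**2/2 + I*Y/2) = 27/2 + Y**2/2 + I*Y/2)
294*(-385) + K(8, a(L(-4))) = 294*(-385) + (27/2 + (1/2)*8**2 + (1/2)*(-5 - 1*(-4)**2)*8) = -113190 + (27/2 + (1/2)*64 + (1/2)*(-5 - 1*16)*8) = -113190 + (27/2 + 32 + (1/2)*(-5 - 16)*8) = -113190 + (27/2 + 32 + (1/2)*(-21)*8) = -113190 + (27/2 + 32 - 84) = -113190 - 77/2 = -226457/2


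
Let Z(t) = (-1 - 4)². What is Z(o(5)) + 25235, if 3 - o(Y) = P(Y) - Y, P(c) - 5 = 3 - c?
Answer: 25260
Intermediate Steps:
P(c) = 8 - c (P(c) = 5 + (3 - c) = 8 - c)
o(Y) = -5 + 2*Y (o(Y) = 3 - ((8 - Y) - Y) = 3 - (8 - 2*Y) = 3 + (-8 + 2*Y) = -5 + 2*Y)
Z(t) = 25 (Z(t) = (-5)² = 25)
Z(o(5)) + 25235 = 25 + 25235 = 25260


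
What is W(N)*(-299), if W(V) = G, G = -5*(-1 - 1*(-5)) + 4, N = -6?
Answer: 4784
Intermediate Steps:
G = -16 (G = -5*(-1 + 5) + 4 = -5*4 + 4 = -20 + 4 = -16)
W(V) = -16
W(N)*(-299) = -16*(-299) = 4784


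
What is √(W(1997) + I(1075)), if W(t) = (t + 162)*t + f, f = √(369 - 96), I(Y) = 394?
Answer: √(4311917 + √273) ≈ 2076.5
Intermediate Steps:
f = √273 ≈ 16.523
W(t) = √273 + t*(162 + t) (W(t) = (t + 162)*t + √273 = (162 + t)*t + √273 = t*(162 + t) + √273 = √273 + t*(162 + t))
√(W(1997) + I(1075)) = √((√273 + 1997² + 162*1997) + 394) = √((√273 + 3988009 + 323514) + 394) = √((4311523 + √273) + 394) = √(4311917 + √273)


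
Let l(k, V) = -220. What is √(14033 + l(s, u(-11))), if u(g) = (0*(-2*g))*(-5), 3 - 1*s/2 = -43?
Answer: √13813 ≈ 117.53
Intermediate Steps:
s = 92 (s = 6 - 2*(-43) = 6 + 86 = 92)
u(g) = 0 (u(g) = 0*(-5) = 0)
√(14033 + l(s, u(-11))) = √(14033 - 220) = √13813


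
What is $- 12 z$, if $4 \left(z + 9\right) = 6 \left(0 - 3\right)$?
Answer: $162$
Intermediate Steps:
$z = - \frac{27}{2}$ ($z = -9 + \frac{6 \left(0 - 3\right)}{4} = -9 + \frac{6 \left(-3\right)}{4} = -9 + \frac{1}{4} \left(-18\right) = -9 - \frac{9}{2} = - \frac{27}{2} \approx -13.5$)
$- 12 z = \left(-12\right) \left(- \frac{27}{2}\right) = 162$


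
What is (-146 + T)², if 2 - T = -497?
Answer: 124609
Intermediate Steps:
T = 499 (T = 2 - 1*(-497) = 2 + 497 = 499)
(-146 + T)² = (-146 + 499)² = 353² = 124609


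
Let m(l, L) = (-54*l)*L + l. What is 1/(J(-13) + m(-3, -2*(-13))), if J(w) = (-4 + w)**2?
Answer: 1/4498 ≈ 0.00022232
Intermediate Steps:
m(l, L) = l - 54*L*l (m(l, L) = -54*L*l + l = l - 54*L*l)
1/(J(-13) + m(-3, -2*(-13))) = 1/((-4 - 13)**2 - 3*(1 - (-108)*(-13))) = 1/((-17)**2 - 3*(1 - 54*26)) = 1/(289 - 3*(1 - 1404)) = 1/(289 - 3*(-1403)) = 1/(289 + 4209) = 1/4498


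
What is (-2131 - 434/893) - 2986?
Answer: -4569915/893 ≈ -5117.5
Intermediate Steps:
(-2131 - 434/893) - 2986 = -1903417/893 - 2986 = -4569915/893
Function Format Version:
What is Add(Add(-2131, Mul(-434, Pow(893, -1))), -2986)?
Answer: Rational(-4569915, 893) ≈ -5117.5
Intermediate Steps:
Add(Add(-2131, Mul(-434, Pow(893, -1))), -2986) = Add(Add(-2131, Mul(-434, Rational(1, 893))), -2986) = Add(Add(-2131, Rational(-434, 893)), -2986) = Add(Rational(-1903417, 893), -2986) = Rational(-4569915, 893)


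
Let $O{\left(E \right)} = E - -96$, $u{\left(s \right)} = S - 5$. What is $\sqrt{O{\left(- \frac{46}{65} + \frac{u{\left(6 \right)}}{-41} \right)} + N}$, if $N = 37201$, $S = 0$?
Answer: $\frac{8 \sqrt{4138867590}}{2665} \approx 193.12$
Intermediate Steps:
$u{\left(s \right)} = -5$ ($u{\left(s \right)} = 0 - 5 = -5$)
$O{\left(E \right)} = 96 + E$ ($O{\left(E \right)} = E + 96 = 96 + E$)
$\sqrt{O{\left(- \frac{46}{65} + \frac{u{\left(6 \right)}}{-41} \right)} + N} = \sqrt{\left(96 - \left(- \frac{5}{41} + \frac{46}{65}\right)\right) + 37201} = \sqrt{\left(96 - \frac{1561}{2665}\right) + 37201} = \sqrt{\frac{254279}{2665} + 37201} = \sqrt{\frac{99394944}{2665}} = \frac{8 \sqrt{4138867590}}{2665}$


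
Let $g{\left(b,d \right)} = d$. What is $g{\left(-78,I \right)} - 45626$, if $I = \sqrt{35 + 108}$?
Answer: $-45626 + \sqrt{143} \approx -45614.0$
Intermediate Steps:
$I = \sqrt{143} \approx 11.958$
$g{\left(-78,I \right)} - 45626 = \sqrt{143} - 45626 = -45626 + \sqrt{143}$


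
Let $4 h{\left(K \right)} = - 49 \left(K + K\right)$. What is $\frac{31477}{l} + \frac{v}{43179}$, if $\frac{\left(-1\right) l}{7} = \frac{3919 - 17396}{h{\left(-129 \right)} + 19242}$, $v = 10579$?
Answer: $\frac{60898504909877}{8146927362} \approx 7475.0$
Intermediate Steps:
$h{\left(K \right)} = - \frac{49 K}{2}$ ($h{\left(K \right)} = \frac{\left(-49\right) \left(K + K\right)}{4} = \frac{\left(-49\right) 2 K}{4} = \frac{\left(-98\right) K}{4} = - \frac{49 K}{2}$)
$l = \frac{188678}{44805}$ ($l = - 7 \frac{3919 - 17396}{\left(- \frac{49}{2}\right) \left(-129\right) + 19242} = - 7 \left(- \frac{13477}{\frac{6321}{2} + 19242}\right) = - 7 \left(- \frac{13477}{\frac{44805}{2}}\right) = - 7 \left(\left(-13477\right) \frac{2}{44805}\right) = \left(-7\right) \left(- \frac{26954}{44805}\right) = \frac{188678}{44805} \approx 4.2111$)
$\frac{31477}{l} + \frac{v}{43179} = \frac{31477}{\frac{188678}{44805}} + \frac{10579}{43179} = 31477 \cdot \frac{44805}{188678} + 10579 \cdot \frac{1}{43179} = \frac{1410326985}{188678} + \frac{10579}{43179} = \frac{60898504909877}{8146927362}$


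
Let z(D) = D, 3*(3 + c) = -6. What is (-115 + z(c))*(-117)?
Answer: 14040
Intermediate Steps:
c = -5 (c = -3 + (⅓)*(-6) = -3 - 2 = -5)
(-115 + z(c))*(-117) = (-115 - 5)*(-117) = -120*(-117) = 14040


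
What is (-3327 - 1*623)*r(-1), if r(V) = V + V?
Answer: 7900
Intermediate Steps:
r(V) = 2*V
(-3327 - 1*623)*r(-1) = (-3327 - 1*623)*(2*(-1)) = (-3327 - 623)*(-2) = -3950*(-2) = 7900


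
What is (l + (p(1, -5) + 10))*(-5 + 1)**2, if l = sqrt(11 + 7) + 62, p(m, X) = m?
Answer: 1168 + 48*sqrt(2) ≈ 1235.9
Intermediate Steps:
l = 62 + 3*sqrt(2) (l = sqrt(18) + 62 = 3*sqrt(2) + 62 = 62 + 3*sqrt(2) ≈ 66.243)
(l + (p(1, -5) + 10))*(-5 + 1)**2 = ((62 + 3*sqrt(2)) + (1 + 10))*(-5 + 1)**2 = ((62 + 3*sqrt(2)) + 11)*(-4)**2 = (73 + 3*sqrt(2))*16 = 1168 + 48*sqrt(2)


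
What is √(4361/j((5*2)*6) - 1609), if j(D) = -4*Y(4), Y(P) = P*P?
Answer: I*√107337/8 ≈ 40.953*I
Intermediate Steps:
Y(P) = P²
j(D) = -64 (j(D) = -4*4² = -4*16 = -64)
√(4361/j((5*2)*6) - 1609) = √(4361/(-64) - 1609) = √(4361*(-1/64) - 1609) = √(-4361/64 - 1609) = √(-107337/64) = I*√107337/8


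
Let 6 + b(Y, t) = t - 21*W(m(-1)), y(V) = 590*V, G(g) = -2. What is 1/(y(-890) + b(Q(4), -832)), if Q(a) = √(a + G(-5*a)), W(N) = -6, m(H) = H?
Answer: -1/525812 ≈ -1.9018e-6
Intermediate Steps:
Q(a) = √(-2 + a) (Q(a) = √(a - 2) = √(-2 + a))
b(Y, t) = 120 + t (b(Y, t) = -6 + (t - 21*(-6)) = -6 + (t + 126) = -6 + (126 + t) = 120 + t)
1/(y(-890) + b(Q(4), -832)) = 1/(590*(-890) + (120 - 832)) = 1/(-525100 - 712) = 1/(-525812) = -1/525812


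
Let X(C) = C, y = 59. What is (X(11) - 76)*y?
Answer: -3835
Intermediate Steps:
(X(11) - 76)*y = (11 - 76)*59 = -65*59 = -3835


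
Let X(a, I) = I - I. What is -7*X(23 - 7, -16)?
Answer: 0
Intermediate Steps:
X(a, I) = 0
-7*X(23 - 7, -16) = -7*0 = 0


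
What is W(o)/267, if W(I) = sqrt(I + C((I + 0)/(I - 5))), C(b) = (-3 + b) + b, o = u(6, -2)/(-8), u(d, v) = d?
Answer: I*sqrt(7383)/12282 ≈ 0.006996*I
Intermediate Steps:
o = -3/4 (o = 6/(-8) = 6*(-1/8) = -3/4 ≈ -0.75000)
C(b) = -3 + 2*b
W(I) = sqrt(-3 + I + 2*I/(-5 + I)) (W(I) = sqrt(I + (-3 + 2*((I + 0)/(I - 5)))) = sqrt(I + (-3 + 2*(I/(-5 + I)))) = sqrt(I + (-3 + 2*I/(-5 + I))) = sqrt(-3 + I + 2*I/(-5 + I)))
W(o)/267 = sqrt((15 - 1*(-3/4) - 3*(-5 - 3/4)/4)/(-5 - 3/4))/267 = sqrt((15 + 3/4 - 3/4*(-23/4))/(-23/4))*(1/267) = sqrt(-4*(15 + 3/4 + 69/16)/23)*(1/267) = sqrt(-4/23*321/16)*(1/267) = sqrt(-321/92)*(1/267) = (I*sqrt(7383)/46)*(1/267) = I*sqrt(7383)/12282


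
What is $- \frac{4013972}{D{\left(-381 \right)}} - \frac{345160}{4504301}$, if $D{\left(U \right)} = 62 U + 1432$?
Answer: $\frac{9036239496586}{49975219595} \approx 180.81$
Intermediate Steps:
$D{\left(U \right)} = 1432 + 62 U$
$- \frac{4013972}{D{\left(-381 \right)}} - \frac{345160}{4504301} = - \frac{4013972}{1432 + 62 \left(-381\right)} - \frac{345160}{4504301} = - \frac{4013972}{1432 - 23622} - \frac{345160}{4504301} = - \frac{4013972}{-22190} - \frac{345160}{4504301} = \left(-4013972\right) \left(- \frac{1}{22190}\right) - \frac{345160}{4504301} = \frac{2006986}{11095} - \frac{345160}{4504301} = \frac{9036239496586}{49975219595}$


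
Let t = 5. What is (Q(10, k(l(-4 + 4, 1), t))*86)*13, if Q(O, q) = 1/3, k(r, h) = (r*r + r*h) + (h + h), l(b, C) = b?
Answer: 1118/3 ≈ 372.67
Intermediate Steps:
k(r, h) = r**2 + 2*h + h*r (k(r, h) = (r**2 + h*r) + 2*h = r**2 + 2*h + h*r)
Q(O, q) = 1/3
(Q(10, k(l(-4 + 4, 1), t))*86)*13 = ((1/3)*86)*13 = (86/3)*13 = 1118/3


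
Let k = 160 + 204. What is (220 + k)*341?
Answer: 199144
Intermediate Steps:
k = 364
(220 + k)*341 = (220 + 364)*341 = 584*341 = 199144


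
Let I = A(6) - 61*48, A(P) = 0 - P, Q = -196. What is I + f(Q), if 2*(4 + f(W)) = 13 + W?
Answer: -6059/2 ≈ -3029.5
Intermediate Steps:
A(P) = -P
I = -2934 (I = -1*6 - 61*48 = -6 - 2928 = -2934)
f(W) = 5/2 + W/2 (f(W) = -4 + (13 + W)/2 = -4 + (13/2 + W/2) = 5/2 + W/2)
I + f(Q) = -2934 + (5/2 + (½)*(-196)) = -2934 + (5/2 - 98) = -2934 - 191/2 = -6059/2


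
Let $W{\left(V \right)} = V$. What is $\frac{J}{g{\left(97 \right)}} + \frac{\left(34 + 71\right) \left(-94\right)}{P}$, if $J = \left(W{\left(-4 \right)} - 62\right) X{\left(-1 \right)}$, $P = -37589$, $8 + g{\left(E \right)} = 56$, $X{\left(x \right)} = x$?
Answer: $\frac{492439}{300712} \approx 1.6376$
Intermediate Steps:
$g{\left(E \right)} = 48$ ($g{\left(E \right)} = -8 + 56 = 48$)
$J = 66$ ($J = \left(-4 - 62\right) \left(-1\right) = \left(-66\right) \left(-1\right) = 66$)
$\frac{J}{g{\left(97 \right)}} + \frac{\left(34 + 71\right) \left(-94\right)}{P} = \frac{66}{48} + \frac{\left(34 + 71\right) \left(-94\right)}{-37589} = 66 \cdot \frac{1}{48} + 105 \left(-94\right) \left(- \frac{1}{37589}\right) = \frac{11}{8} - - \frac{9870}{37589} = \frac{11}{8} + \frac{9870}{37589} = \frac{492439}{300712}$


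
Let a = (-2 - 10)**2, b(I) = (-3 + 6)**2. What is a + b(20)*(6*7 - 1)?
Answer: 513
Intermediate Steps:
b(I) = 9 (b(I) = 3**2 = 9)
a = 144 (a = (-12)**2 = 144)
a + b(20)*(6*7 - 1) = 144 + 9*(6*7 - 1) = 144 + 9*(42 - 1) = 144 + 9*41 = 144 + 369 = 513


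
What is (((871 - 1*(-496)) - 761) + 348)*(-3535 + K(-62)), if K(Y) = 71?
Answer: -3304656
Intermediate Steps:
(((871 - 1*(-496)) - 761) + 348)*(-3535 + K(-62)) = (((871 - 1*(-496)) - 761) + 348)*(-3535 + 71) = (((871 + 496) - 761) + 348)*(-3464) = ((1367 - 761) + 348)*(-3464) = (606 + 348)*(-3464) = 954*(-3464) = -3304656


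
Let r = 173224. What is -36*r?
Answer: -6236064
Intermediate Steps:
-36*r = -36*173224 = -6236064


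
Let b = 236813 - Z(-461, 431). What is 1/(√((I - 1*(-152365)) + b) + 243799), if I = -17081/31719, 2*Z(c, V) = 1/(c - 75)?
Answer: 8289840835632/2021041672775280377 - 4*√28122650130077922243/2021041672775280377 ≈ 4.0913e-6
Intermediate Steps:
Z(c, V) = 1/(2*(-75 + c)) (Z(c, V) = 1/(2*(c - 75)) = 1/(2*(-75 + c)))
b = 253863537/1072 (b = 236813 - 1/(2*(-75 - 461)) = 236813 - 1/(2*(-536)) = 236813 - (-1)/(2*536) = 236813 - 1*(-1/1072) = 236813 + 1/1072 = 253863537/1072 ≈ 2.3681e+5)
I = -17081/31719 (I = -17081*1/31719 = -17081/31719 ≈ -0.53851)
1/(√((I - 1*(-152365)) + b) + 243799) = 1/(√((-17081/31719 - 1*(-152365)) + 253863537/1072) + 243799) = 1/(√((-17081/31719 + 152365) + 253863537/1072) + 243799) = 1/(√(4832848354/31719 + 253863537/1072) + 243799) = 1/(√(13233110965591/34002768) + 243799) = 1/(√28122650130077922243/8500692 + 243799) = 1/(243799 + √28122650130077922243/8500692)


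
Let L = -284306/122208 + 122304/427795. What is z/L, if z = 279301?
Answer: -108969017021040/796105657 ≈ -1.3688e+5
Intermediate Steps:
L = -796105657/390149040 (L = -284306*1/122208 + 122304*(1/427795) = -142153/61104 + 122304/427795 = -796105657/390149040 ≈ -2.0405)
z/L = 279301/(-796105657/390149040) = 279301*(-390149040/796105657) = -108969017021040/796105657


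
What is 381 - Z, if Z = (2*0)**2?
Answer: 381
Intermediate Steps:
Z = 0 (Z = 0**2 = 0)
381 - Z = 381 - 1*0 = 381 + 0 = 381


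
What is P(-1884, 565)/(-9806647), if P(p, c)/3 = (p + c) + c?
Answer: 2262/9806647 ≈ 0.00023066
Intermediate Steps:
P(p, c) = 3*p + 6*c (P(p, c) = 3*((p + c) + c) = 3*((c + p) + c) = 3*(p + 2*c) = 3*p + 6*c)
P(-1884, 565)/(-9806647) = (3*(-1884) + 6*565)/(-9806647) = (-5652 + 3390)*(-1/9806647) = -2262*(-1/9806647) = 2262/9806647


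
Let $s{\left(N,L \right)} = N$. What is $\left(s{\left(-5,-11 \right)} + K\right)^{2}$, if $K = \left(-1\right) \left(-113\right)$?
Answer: $11664$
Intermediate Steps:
$K = 113$
$\left(s{\left(-5,-11 \right)} + K\right)^{2} = \left(-5 + 113\right)^{2} = 108^{2} = 11664$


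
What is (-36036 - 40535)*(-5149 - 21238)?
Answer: 2020478977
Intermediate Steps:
(-36036 - 40535)*(-5149 - 21238) = -76571*(-26387) = 2020478977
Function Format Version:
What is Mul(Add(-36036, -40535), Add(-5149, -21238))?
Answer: 2020478977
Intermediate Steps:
Mul(Add(-36036, -40535), Add(-5149, -21238)) = Mul(-76571, -26387) = 2020478977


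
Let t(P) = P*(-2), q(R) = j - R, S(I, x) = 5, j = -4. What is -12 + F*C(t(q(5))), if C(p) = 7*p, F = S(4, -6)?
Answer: 618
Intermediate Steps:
F = 5
q(R) = -4 - R
t(P) = -2*P
-12 + F*C(t(q(5))) = -12 + 5*(7*(-2*(-4 - 1*5))) = -12 + 5*(7*(-2*(-4 - 5))) = -12 + 5*(7*(-2*(-9))) = -12 + 5*(7*18) = -12 + 5*126 = -12 + 630 = 618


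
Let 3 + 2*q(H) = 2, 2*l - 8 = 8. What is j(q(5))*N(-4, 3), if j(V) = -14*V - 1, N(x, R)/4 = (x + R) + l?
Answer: 168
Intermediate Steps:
l = 8 (l = 4 + (½)*8 = 4 + 4 = 8)
q(H) = -½ (q(H) = -3/2 + (½)*2 = -3/2 + 1 = -½)
N(x, R) = 32 + 4*R + 4*x (N(x, R) = 4*((x + R) + 8) = 4*((R + x) + 8) = 4*(8 + R + x) = 32 + 4*R + 4*x)
j(V) = -1 - 14*V
j(q(5))*N(-4, 3) = (-1 - 14*(-½))*(32 + 4*3 + 4*(-4)) = (-1 + 7)*(32 + 12 - 16) = 6*28 = 168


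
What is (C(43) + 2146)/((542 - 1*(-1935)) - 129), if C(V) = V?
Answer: 2189/2348 ≈ 0.93228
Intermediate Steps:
(C(43) + 2146)/((542 - 1*(-1935)) - 129) = (43 + 2146)/((542 - 1*(-1935)) - 129) = 2189/((542 + 1935) - 129) = 2189/(2477 - 129) = 2189/2348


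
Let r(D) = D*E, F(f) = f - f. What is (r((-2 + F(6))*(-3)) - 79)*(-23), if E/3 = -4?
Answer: 3473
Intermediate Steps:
F(f) = 0
E = -12 (E = 3*(-4) = -12)
r(D) = -12*D (r(D) = D*(-12) = -12*D)
(r((-2 + F(6))*(-3)) - 79)*(-23) = (-12*(-2 + 0)*(-3) - 79)*(-23) = (-(-24)*(-3) - 79)*(-23) = (-12*6 - 79)*(-23) = (-72 - 79)*(-23) = -151*(-23) = 3473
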